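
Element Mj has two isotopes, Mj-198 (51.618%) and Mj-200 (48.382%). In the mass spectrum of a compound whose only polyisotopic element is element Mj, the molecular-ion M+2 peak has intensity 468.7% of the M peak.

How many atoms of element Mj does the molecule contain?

The M+2/M ratio from n Mj atoms is n · q/p = n · 0.48382/0.51618.
n = 4.687 × 0.51618/0.48382 = 5.00 ≈ 5

5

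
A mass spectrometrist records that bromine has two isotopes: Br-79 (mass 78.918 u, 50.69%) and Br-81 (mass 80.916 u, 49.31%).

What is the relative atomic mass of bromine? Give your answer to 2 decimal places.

79.90 u

Weight each isotope mass by its fractional abundance: 0.5069 × 78.918 + 0.4931 × 80.916
= 40.0035 + 39.8997 = 79.9032 u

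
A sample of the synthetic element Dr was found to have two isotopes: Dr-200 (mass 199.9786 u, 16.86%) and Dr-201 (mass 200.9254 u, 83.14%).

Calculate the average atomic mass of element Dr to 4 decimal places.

Ar = Σ fᵢ·mᵢ = 0.1686 × 199.9786 + 0.8314 × 200.9254
= 33.71639 + 167.04938 = 200.76577 u

200.7658 u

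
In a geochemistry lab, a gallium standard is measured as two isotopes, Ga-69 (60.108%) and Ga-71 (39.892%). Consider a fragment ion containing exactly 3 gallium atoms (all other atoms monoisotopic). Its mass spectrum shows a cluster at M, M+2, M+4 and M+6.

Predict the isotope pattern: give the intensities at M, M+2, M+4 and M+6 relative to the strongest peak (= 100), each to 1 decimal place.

Each Ga atom is independently Ga-69 (p = 0.60108) or Ga-71 (q = 0.39892); the cluster is the binomial expansion (p + q)^3.
P(M) = 0.60108^3 = 0.217169
P(M+2) = 3 × 0.60108^2 × 0.39892^1 = 0.432386
P(M+4) = 3 × 0.60108^1 × 0.39892^2 = 0.286963
P(M+6) = 0.39892^3 = 0.063483
The M+2 peak is largest (0.432386); scaling to 100 gives 50.2 : 100.0 : 66.4 : 14.7.

50.2 : 100.0 : 66.4 : 14.7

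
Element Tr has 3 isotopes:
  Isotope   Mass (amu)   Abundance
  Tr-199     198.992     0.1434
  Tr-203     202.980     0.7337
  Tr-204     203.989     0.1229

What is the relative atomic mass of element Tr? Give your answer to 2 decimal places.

The abundance-weighted mean is 0.1434 × 198.992 + 0.7337 × 202.980 + 0.1229 × 203.989
= 28.5355 + 148.9264 + 25.0702 = 202.5321 amu

202.53 amu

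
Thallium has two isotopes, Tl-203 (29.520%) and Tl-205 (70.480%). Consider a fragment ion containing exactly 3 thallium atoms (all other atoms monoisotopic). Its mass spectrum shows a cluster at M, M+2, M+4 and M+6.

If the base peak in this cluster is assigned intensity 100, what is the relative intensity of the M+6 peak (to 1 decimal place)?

Term probabilities: M 0.0257, M+2 0.1843, M+4 0.4399, M+6 0.3501. Base peak = M+4.
P(M+4) = C(3,2) × 0.29520^1 × 0.70480^2 = 3 × 0.2952 × 0.49674304 = 0.439916 (base)
P(M+6) = C(3,3) × 0.29520^0 × 0.70480^3 = 1 × 1.0000 × 0.35010449 = 0.350104
Relative intensity = 0.350104 / 0.439916 × 100 = 79.6

79.6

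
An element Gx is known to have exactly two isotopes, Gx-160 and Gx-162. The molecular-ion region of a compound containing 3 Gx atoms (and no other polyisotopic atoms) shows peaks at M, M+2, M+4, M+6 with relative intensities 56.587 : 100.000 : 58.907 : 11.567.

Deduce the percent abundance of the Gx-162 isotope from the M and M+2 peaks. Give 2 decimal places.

Write p for the Gx-160 fraction. I(M+2)/I(M) = [C(3,1)·p^2·(1−p)] / p^3 = 3·(1−p)/p = 100.000/56.587 = 1.7672
(1−p)/p = 1.7672/3 = 0.5891  ⇒  p = 1/(1 + 0.5891) = 0.6293
Gx-160: 62.93%, Gx-162: 37.07%.

37.07%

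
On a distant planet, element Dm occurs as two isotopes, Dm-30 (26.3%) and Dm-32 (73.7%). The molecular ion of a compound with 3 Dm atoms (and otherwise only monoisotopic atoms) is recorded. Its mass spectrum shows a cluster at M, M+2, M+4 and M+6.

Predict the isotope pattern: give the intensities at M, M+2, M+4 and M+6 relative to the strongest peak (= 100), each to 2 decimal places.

4.24 : 35.69 : 100.00 : 93.41

The 3 Dm atoms are independent, so intensities follow the terms of (0.263 + 0.737)^3.
P(M) = 0.263^3 = 0.018191
P(M+2) = 3 × 0.263^2 × 0.737^1 = 0.152933
P(M+4) = 3 × 0.263^1 × 0.737^2 = 0.428560
P(M+6) = 0.737^3 = 0.400316
The M+4 peak is largest (0.428560); scaling to 100 gives 4.24 : 35.69 : 100.00 : 93.41.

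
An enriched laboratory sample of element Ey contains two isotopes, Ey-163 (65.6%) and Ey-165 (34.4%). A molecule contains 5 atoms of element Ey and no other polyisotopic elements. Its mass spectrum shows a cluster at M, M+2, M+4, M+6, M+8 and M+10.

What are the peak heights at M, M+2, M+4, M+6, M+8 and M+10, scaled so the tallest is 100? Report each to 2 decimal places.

36.37 : 95.35 : 100.00 : 52.44 : 13.75 : 1.44

The 5 Ey atoms are independent, so intensities follow the terms of (0.656 + 0.344)^5.
P(M) = 0.656^5 = 0.121484
P(M+2) = 5 × 0.656^4 × 0.344^1 = 0.318525
P(M+4) = 10 × 0.656^3 × 0.344^2 = 0.334063
P(M+6) = 10 × 0.656^2 × 0.344^3 = 0.175179
P(M+8) = 5 × 0.656^1 × 0.344^4 = 0.045931
P(M+10) = 0.344^5 = 0.004817
The M+4 peak is largest (0.334063); scaling to 100 gives 36.37 : 95.35 : 100.00 : 52.44 : 13.75 : 1.44.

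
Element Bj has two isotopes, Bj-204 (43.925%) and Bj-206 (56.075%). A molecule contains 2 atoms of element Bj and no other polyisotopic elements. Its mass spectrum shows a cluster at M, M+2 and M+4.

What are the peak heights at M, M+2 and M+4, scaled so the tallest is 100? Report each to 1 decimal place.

39.2 : 100.0 : 63.8

Each Bj atom is independently Bj-204 (p = 0.43925) or Bj-206 (q = 0.56075); the cluster is the binomial expansion (p + q)^2.
P(M) = 0.43925^2 = 0.192941
P(M+2) = 2 × 0.43925^1 × 0.56075^1 = 0.492619
P(M+4) = 0.56075^2 = 0.314441
The M+2 peak is largest (0.492619); scaling to 100 gives 39.2 : 100.0 : 63.8.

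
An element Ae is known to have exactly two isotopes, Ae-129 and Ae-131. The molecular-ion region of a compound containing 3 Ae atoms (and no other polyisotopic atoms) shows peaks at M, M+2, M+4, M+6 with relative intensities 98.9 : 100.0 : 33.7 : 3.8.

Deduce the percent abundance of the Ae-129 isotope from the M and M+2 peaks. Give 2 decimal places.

If p is the fraction of Ae that is Ae-129, then I(M+2)/I(M) = [C(3,1)·p^2·(1−p)] / p^3 = 3·(1−p)/p = 100.0/98.9 = 1.0111
(1−p)/p = 1.0111/3 = 0.3370  ⇒  p = 1/(1 + 0.3370) = 0.7479
Ae-129: 74.79%, Ae-131: 25.21%.

74.79%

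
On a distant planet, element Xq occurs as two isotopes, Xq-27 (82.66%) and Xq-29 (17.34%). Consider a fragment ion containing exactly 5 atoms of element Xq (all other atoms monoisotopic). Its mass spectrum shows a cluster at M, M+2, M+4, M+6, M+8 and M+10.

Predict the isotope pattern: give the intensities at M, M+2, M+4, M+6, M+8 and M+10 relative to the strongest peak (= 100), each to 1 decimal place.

Each Xq atom is independently Xq-27 (p = 0.8266) or Xq-29 (q = 0.1734); the cluster is the binomial expansion (p + q)^5.
P(M) = 0.8266^5 = 0.385902
P(M+2) = 5 × 0.8266^4 × 0.1734^1 = 0.404763
P(M+4) = 10 × 0.8266^3 × 0.1734^2 = 0.169818
P(M+6) = 10 × 0.8266^2 × 0.1734^3 = 0.035624
P(M+8) = 5 × 0.8266^1 × 0.1734^4 = 0.003736
P(M+10) = 0.1734^5 = 0.000157
The M+2 peak is largest (0.404763); scaling to 100 gives 95.3 : 100.0 : 42.0 : 8.8 : 0.9 : 0.0.

95.3 : 100.0 : 42.0 : 8.8 : 0.9 : 0.0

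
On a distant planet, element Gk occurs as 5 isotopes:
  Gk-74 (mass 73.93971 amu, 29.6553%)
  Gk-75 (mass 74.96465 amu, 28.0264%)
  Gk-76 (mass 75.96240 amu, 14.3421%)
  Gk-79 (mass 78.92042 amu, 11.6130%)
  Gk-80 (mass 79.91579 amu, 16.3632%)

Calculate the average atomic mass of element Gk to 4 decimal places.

Average mass = Σ (abundance × isotope mass) = 0.296553 × 73.93971 + 0.280264 × 74.96465 + 0.143421 × 75.96240 + 0.116130 × 78.92042 + 0.163632 × 79.91579
= 21.927043 + 21.009893 + 10.894603 + 9.165028 + 13.076781 = 76.073348 amu

76.0733 amu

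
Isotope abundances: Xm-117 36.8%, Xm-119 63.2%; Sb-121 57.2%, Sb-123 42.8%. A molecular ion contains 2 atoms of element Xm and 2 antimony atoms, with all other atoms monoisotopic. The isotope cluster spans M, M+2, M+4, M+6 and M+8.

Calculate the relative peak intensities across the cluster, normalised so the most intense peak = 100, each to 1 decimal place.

11.6 : 57.0 : 100.0 : 73.3 : 19.1

Element Xm pattern (n=2): 0.135424 : 0.465152 : 0.399424
Antimony pattern (n=2): 0.327184 : 0.489632 : 0.183184
Convolve the two distributions (both contribute in 2-u steps):
  M: 0.135424×0.327184 = 0.044309
  M+2: 0.135424×0.489632 + 0.465152×0.327184 = 0.218498
  M+4: 0.135424×0.183184 + 0.465152×0.489632 + 0.399424×0.327184 = 0.383246
  M+6: 0.465152×0.183184 + 0.399424×0.489632 = 0.280779
  M+8: 0.399424×0.183184 = 0.073168
Scale to base peak (0.383246) = 100: 11.6 : 57.0 : 100.0 : 73.3 : 19.1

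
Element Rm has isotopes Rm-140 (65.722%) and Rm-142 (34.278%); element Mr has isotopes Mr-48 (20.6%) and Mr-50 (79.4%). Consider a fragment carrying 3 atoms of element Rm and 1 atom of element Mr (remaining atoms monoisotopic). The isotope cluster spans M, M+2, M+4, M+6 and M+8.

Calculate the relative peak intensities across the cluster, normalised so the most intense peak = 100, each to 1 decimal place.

Element Rm pattern (n=3): 0.28387838 : 0.44417925 : 0.23166636 : 0.04027601
Element Mr pattern (n=1): 0.2060 : 0.7940
Convolve the two distributions (both contribute in 2-u steps):
  M: 0.28387838×0.2060 = 0.058479
  M+2: 0.28387838×0.7940 + 0.44417925×0.2060 = 0.316900
  M+4: 0.44417925×0.7940 + 0.23166636×0.2060 = 0.400402
  M+6: 0.23166636×0.7940 + 0.04027601×0.2060 = 0.192240
  M+8: 0.04027601×0.7940 = 0.031979
Scale to base peak (0.400402) = 100: 14.6 : 79.1 : 100.0 : 48.0 : 8.0

14.6 : 79.1 : 100.0 : 48.0 : 8.0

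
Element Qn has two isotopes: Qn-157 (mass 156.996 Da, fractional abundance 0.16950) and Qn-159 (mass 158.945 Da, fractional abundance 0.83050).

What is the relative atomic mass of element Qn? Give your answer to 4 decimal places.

158.6146 Da

Average mass = Σ (abundance × isotope mass) = 0.16950 × 156.996 + 0.83050 × 158.945
= 26.61082 + 132.00382 = 158.61464 Da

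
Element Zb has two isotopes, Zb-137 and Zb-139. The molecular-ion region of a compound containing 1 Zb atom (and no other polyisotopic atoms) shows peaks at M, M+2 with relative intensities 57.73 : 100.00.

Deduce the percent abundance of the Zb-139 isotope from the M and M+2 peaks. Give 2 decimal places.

Write p for the Zb-137 fraction. I(M+2)/I(M) = [C(1,1)·p^0·(1−p)] / p^1 = 1·(1−p)/p = 100.00/57.73 = 1.7322
(1−p)/p = 1.7322/1 = 1.7322  ⇒  p = 1/(1 + 1.7322) = 0.3660
Zb-137: 36.60%, Zb-139: 63.40%.

63.40%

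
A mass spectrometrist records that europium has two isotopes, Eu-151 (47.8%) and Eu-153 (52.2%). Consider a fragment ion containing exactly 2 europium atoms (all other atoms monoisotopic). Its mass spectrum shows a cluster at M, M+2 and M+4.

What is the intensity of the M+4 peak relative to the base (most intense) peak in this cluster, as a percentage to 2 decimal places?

Term probabilities: M 0.2285, M+2 0.4990, M+4 0.2725. Base peak = M+2.
P(M+2) = C(2,1) × 0.478^1 × 0.522^1 = 2 × 0.4780 × 0.5220 = 0.499032 (base)
P(M+4) = C(2,2) × 0.478^0 × 0.522^2 = 1 × 1.0000 × 0.272484 = 0.272484
Relative intensity = 0.272484 / 0.499032 × 100 = 54.60

54.60%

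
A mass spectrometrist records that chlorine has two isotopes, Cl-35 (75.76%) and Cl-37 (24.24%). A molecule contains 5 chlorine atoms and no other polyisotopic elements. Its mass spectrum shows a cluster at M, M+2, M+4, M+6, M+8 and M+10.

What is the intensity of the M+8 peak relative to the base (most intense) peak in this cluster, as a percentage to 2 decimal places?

Binomial terms of (0.7576 + 0.2424)^5: M 0.2496, M+2 0.3993, M+4 0.2555, M+6 0.0817, M+8 0.0131, M+10 0.0008 → M+2 is the base peak.
P(M+2) = C(5,1) × 0.7576^4 × 0.2424^1 = 5 × 0.32942751 × 0.2424 = 0.399266 (base)
P(M+8) = C(5,4) × 0.7576^1 × 0.2424^4 = 5 × 0.7576 × 0.00345247 = 0.013078
Relative intensity = 0.013078 / 0.399266 × 100 = 3.28

3.28%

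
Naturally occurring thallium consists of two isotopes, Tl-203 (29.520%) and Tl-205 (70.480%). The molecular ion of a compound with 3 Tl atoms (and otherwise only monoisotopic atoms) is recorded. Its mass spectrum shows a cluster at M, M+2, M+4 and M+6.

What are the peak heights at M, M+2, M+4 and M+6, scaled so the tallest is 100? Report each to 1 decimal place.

5.8 : 41.9 : 100.0 : 79.6

Expanding (0.29520 + 0.70480)^3:
P(M) = 0.29520^3 = 0.025725
P(M+2) = 3 × 0.29520^2 × 0.70480^1 = 0.184255
P(M+4) = 3 × 0.29520^1 × 0.70480^2 = 0.439916
P(M+6) = 0.70480^3 = 0.350104
The M+4 peak is largest (0.439916); scaling to 100 gives 5.8 : 41.9 : 100.0 : 79.6.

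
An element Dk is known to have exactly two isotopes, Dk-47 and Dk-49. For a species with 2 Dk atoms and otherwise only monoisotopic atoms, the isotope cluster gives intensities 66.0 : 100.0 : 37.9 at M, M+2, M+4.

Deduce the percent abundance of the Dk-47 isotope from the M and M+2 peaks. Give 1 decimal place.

56.9%

If p is the fraction of Dk that is Dk-47, then I(M+2)/I(M) = [C(2,1)·p^1·(1−p)] / p^2 = 2·(1−p)/p = 100.0/66.0 = 1.5152
(1−p)/p = 1.5152/2 = 0.7576  ⇒  p = 1/(1 + 0.7576) = 0.5690
Dk-47: 56.9%, Dk-49: 43.1%.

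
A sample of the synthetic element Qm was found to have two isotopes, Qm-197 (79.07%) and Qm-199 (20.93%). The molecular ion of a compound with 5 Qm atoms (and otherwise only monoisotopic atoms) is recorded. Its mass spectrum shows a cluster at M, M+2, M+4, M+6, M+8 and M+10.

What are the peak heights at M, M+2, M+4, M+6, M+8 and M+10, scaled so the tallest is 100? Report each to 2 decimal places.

75.56 : 100.00 : 52.94 : 14.01 : 1.85 : 0.10

The 5 Qm atoms are independent, so intensities follow the terms of (0.7907 + 0.2093)^5.
P(M) = 0.7907^5 = 0.309071
P(M+2) = 5 × 0.7907^4 × 0.2093^1 = 0.409059
P(M+4) = 10 × 0.7907^3 × 0.2093^2 = 0.216558
P(M+6) = 10 × 0.7907^2 × 0.2093^3 = 0.057323
P(M+8) = 5 × 0.7907^1 × 0.2093^4 = 0.007587
P(M+10) = 0.2093^5 = 0.000402
The M+2 peak is largest (0.409059); scaling to 100 gives 75.56 : 100.00 : 52.94 : 14.01 : 1.85 : 0.10.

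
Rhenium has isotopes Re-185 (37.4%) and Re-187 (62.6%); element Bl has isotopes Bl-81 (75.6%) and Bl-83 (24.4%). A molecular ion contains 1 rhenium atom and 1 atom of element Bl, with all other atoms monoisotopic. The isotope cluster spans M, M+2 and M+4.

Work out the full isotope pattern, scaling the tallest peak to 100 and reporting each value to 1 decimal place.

50.1 : 100.0 : 27.1

Rhenium pattern (n=1): 0.3740 : 0.6260
Element Bl pattern (n=1): 0.7560 : 0.2440
Convolve the two distributions (both contribute in 2-u steps):
  M: 0.3740×0.7560 = 0.282744
  M+2: 0.3740×0.2440 + 0.6260×0.7560 = 0.564512
  M+4: 0.6260×0.2440 = 0.152744
Scale to base peak (0.564512) = 100: 50.1 : 100.0 : 27.1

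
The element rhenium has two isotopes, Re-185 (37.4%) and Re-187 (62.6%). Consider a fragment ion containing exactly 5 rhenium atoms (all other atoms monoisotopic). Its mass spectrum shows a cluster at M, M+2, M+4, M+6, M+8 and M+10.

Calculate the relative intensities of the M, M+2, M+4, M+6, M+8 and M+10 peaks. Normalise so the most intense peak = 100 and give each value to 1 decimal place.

Expanding (0.374 + 0.626)^5:
P(M) = 0.374^5 = 0.007317
P(M+2) = 5 × 0.374^4 × 0.626^1 = 0.061239
P(M+4) = 10 × 0.374^3 × 0.626^2 = 0.205005
P(M+6) = 10 × 0.374^2 × 0.626^3 = 0.343136
P(M+8) = 5 × 0.374^1 × 0.626^4 = 0.287170
P(M+10) = 0.626^5 = 0.096133
The M+6 peak is largest (0.343136); scaling to 100 gives 2.1 : 17.8 : 59.7 : 100.0 : 83.7 : 28.0.

2.1 : 17.8 : 59.7 : 100.0 : 83.7 : 28.0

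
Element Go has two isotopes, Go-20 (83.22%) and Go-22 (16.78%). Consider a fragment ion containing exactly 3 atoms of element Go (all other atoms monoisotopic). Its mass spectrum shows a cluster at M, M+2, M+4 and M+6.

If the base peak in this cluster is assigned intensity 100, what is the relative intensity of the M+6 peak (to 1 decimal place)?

Binomial terms of (0.8322 + 0.1678)^3: M 0.5763, M+2 0.3486, M+4 0.0703, M+6 0.0047 → M is the base peak.
P(M) = C(3,0) × 0.8322^3 × 0.1678^0 = 1 × 0.5763458 × 1.0000 = 0.576346 (base)
P(M+6) = C(3,3) × 0.8322^0 × 0.1678^3 = 1 × 1.0000 × 0.00472472 = 0.004725
Relative intensity = 0.004725 / 0.576346 × 100 = 0.8

0.8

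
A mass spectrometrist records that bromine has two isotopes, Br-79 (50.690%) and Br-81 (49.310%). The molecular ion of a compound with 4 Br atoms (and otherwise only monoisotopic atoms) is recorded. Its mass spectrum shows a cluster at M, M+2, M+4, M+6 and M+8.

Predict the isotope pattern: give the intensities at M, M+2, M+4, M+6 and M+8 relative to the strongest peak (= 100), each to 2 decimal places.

17.61 : 68.53 : 100.00 : 64.85 : 15.77

The 4 Br atoms are independent, so intensities follow the terms of (0.50690 + 0.49310)^4.
P(M) = 0.50690^4 = 0.066022
P(M+2) = 4 × 0.50690^3 × 0.49310^1 = 0.256899
P(M+4) = 6 × 0.50690^2 × 0.49310^2 = 0.374857
P(M+6) = 4 × 0.50690^1 × 0.49310^3 = 0.243101
P(M+8) = 0.49310^4 = 0.059121
The M+4 peak is largest (0.374857); scaling to 100 gives 17.61 : 68.53 : 100.00 : 64.85 : 15.77.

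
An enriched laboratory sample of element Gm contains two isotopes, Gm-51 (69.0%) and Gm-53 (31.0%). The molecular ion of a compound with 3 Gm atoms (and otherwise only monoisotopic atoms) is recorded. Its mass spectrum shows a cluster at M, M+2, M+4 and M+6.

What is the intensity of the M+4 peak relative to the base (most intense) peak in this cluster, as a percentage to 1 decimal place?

44.9%

Binomial terms of (0.690 + 0.310)^3: M 0.3285, M+2 0.4428, M+4 0.1989, M+6 0.0298 → M+2 is the base peak.
P(M+2) = C(3,1) × 0.690^2 × 0.310^1 = 3 × 0.4761 × 0.3100 = 0.442773 (base)
P(M+4) = C(3,2) × 0.690^1 × 0.310^2 = 3 × 0.6900 × 0.0961 = 0.198927
Relative intensity = 0.198927 / 0.442773 × 100 = 44.9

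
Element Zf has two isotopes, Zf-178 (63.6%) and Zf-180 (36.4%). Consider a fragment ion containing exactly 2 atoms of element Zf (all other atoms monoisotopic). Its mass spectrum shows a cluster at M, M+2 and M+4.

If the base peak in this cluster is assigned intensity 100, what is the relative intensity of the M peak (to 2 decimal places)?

Binomial terms of (0.636 + 0.364)^2: M 0.4045, M+2 0.4630, M+4 0.1325 → M+2 is the base peak.
P(M+2) = C(2,1) × 0.636^1 × 0.364^1 = 2 × 0.6360 × 0.3640 = 0.463008 (base)
P(M) = C(2,0) × 0.636^2 × 0.364^0 = 1 × 0.404496 × 1.0000 = 0.404496
Relative intensity = 0.404496 / 0.463008 × 100 = 87.36

87.36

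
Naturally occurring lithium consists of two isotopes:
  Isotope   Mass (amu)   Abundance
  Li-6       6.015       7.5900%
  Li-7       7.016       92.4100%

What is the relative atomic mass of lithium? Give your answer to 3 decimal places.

The abundance-weighted mean is 0.075900 × 6.015 + 0.924100 × 7.016
= 0.4565 + 6.4835 = 6.9400 amu

6.940 amu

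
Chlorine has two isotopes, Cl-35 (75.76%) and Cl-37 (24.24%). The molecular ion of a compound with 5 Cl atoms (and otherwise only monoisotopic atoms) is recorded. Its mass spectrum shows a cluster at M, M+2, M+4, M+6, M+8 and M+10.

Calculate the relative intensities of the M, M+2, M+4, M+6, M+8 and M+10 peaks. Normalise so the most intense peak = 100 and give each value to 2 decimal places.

62.51 : 100.00 : 63.99 : 20.47 : 3.28 : 0.21

Each Cl atom is independently Cl-35 (p = 0.7576) or Cl-37 (q = 0.2424); the cluster is the binomial expansion (p + q)^5.
P(M) = 0.7576^5 = 0.249574
P(M+2) = 5 × 0.7576^4 × 0.2424^1 = 0.399266
P(M+4) = 10 × 0.7576^3 × 0.2424^2 = 0.255497
P(M+6) = 10 × 0.7576^2 × 0.2424^3 = 0.081748
P(M+8) = 5 × 0.7576^1 × 0.2424^4 = 0.013078
P(M+10) = 0.2424^5 = 0.000837
The M+2 peak is largest (0.399266); scaling to 100 gives 62.51 : 100.00 : 63.99 : 20.47 : 3.28 : 0.21.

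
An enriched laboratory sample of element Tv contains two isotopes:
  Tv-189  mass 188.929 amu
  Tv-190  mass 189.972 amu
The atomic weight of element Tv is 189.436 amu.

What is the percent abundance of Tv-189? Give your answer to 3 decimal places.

51.390%

With x = fraction of Tv-189 (so Tv-190 is 1 − x):
188.929·x + 189.972·(1 − x) = 189.436
(188.929 − 189.972)·x = 189.436 − 189.972
x = -0.536 / -1.043 = 0.51390 → 51.390% Tv-189, 48.610% Tv-190.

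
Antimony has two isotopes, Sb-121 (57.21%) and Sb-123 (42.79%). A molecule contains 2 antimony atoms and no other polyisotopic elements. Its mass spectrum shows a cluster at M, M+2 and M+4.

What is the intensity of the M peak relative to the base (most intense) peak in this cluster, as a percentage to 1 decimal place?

66.8%

(0.5721 + 0.4279)^2 gives M 0.3273, M+2 0.4896, M+4 0.1831; the largest is M+2.
P(M+2) = C(2,1) × 0.5721^1 × 0.4279^1 = 2 × 0.5721 × 0.4279 = 0.489603 (base)
P(M) = C(2,0) × 0.5721^2 × 0.4279^0 = 1 × 0.32729841 × 1.0000 = 0.327298
Relative intensity = 0.327298 / 0.489603 × 100 = 66.8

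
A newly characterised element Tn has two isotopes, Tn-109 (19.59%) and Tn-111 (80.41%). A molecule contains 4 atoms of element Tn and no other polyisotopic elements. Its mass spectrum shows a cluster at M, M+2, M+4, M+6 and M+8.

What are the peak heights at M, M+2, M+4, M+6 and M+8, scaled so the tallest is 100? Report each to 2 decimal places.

0.35 : 5.78 : 35.61 : 97.45 : 100.00

Expanding (0.1959 + 0.8041)^4:
P(M) = 0.1959^4 = 0.001473
P(M+2) = 4 × 0.1959^3 × 0.8041^1 = 0.024181
P(M+4) = 6 × 0.1959^2 × 0.8041^2 = 0.148881
P(M+6) = 4 × 0.1959^1 × 0.8041^3 = 0.407403
P(M+8) = 0.8041^4 = 0.418062
The M+8 peak is largest (0.418062); scaling to 100 gives 0.35 : 5.78 : 35.61 : 97.45 : 100.00.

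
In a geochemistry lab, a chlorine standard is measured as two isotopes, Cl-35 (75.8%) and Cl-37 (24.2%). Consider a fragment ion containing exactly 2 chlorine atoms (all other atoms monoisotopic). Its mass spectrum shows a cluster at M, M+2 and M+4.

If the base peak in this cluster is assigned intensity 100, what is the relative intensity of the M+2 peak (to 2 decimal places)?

Binomial terms of (0.758 + 0.242)^2: M 0.5746, M+2 0.3669, M+4 0.0586 → M is the base peak.
P(M) = C(2,0) × 0.758^2 × 0.242^0 = 1 × 0.574564 × 1.0000 = 0.574564 (base)
P(M+2) = C(2,1) × 0.758^1 × 0.242^1 = 2 × 0.7580 × 0.2420 = 0.366872
Relative intensity = 0.366872 / 0.574564 × 100 = 63.85

63.85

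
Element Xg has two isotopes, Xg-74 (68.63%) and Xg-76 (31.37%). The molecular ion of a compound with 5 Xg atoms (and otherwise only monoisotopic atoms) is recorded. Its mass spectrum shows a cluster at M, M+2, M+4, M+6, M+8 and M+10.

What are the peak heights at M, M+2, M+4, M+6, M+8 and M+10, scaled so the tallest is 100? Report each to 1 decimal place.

The 5 Xg atoms are independent, so intensities follow the terms of (0.6863 + 0.3137)^5.
P(M) = 0.6863^5 = 0.152254
P(M+2) = 5 × 0.6863^4 × 0.3137^1 = 0.347969
P(M+4) = 10 × 0.6863^3 × 0.3137^2 = 0.318105
P(M+6) = 10 × 0.6863^2 × 0.3137^3 = 0.145402
P(M+8) = 5 × 0.6863^1 × 0.3137^4 = 0.033231
P(M+10) = 0.3137^5 = 0.003038
The M+2 peak is largest (0.347969); scaling to 100 gives 43.8 : 100.0 : 91.4 : 41.8 : 9.5 : 0.9.

43.8 : 100.0 : 91.4 : 41.8 : 9.5 : 0.9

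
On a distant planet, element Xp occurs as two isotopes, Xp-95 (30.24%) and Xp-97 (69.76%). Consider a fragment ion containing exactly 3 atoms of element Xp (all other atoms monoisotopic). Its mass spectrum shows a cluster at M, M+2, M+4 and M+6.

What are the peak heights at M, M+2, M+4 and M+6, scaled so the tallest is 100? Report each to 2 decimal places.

Each Xp atom is independently Xp-95 (p = 0.3024) or Xp-97 (q = 0.6976); the cluster is the binomial expansion (p + q)^3.
P(M) = 0.3024^3 = 0.027653
P(M+2) = 3 × 0.3024^2 × 0.6976^1 = 0.191378
P(M+4) = 3 × 0.3024^1 × 0.6976^2 = 0.441485
P(M+6) = 0.6976^3 = 0.339484
The M+4 peak is largest (0.441485); scaling to 100 gives 6.26 : 43.35 : 100.00 : 76.90.

6.26 : 43.35 : 100.00 : 76.90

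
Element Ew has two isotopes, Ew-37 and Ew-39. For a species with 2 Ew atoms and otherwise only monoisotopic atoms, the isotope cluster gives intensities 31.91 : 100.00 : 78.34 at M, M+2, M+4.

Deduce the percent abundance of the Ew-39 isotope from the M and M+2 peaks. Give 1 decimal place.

61.0%

Let p = fractional abundance of Ew-37. I(M+2)/I(M) = [C(2,1)·p^1·(1−p)] / p^2 = 2·(1−p)/p = 100.00/31.91 = 3.1338
(1−p)/p = 3.1338/2 = 1.5669  ⇒  p = 1/(1 + 1.5669) = 0.3896
Ew-37: 39.0%, Ew-39: 61.0%.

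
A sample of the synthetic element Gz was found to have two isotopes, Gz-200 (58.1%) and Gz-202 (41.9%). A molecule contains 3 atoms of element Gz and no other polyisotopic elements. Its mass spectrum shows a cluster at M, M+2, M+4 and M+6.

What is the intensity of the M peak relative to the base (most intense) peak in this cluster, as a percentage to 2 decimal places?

Binomial terms of (0.581 + 0.419)^3: M 0.1961, M+2 0.4243, M+4 0.3060, M+6 0.0736 → M+2 is the base peak.
P(M+2) = C(3,1) × 0.581^2 × 0.419^1 = 3 × 0.337561 × 0.4190 = 0.424314 (base)
P(M) = C(3,0) × 0.581^3 × 0.419^0 = 1 × 0.19612294 × 1.0000 = 0.196123
Relative intensity = 0.196123 / 0.424314 × 100 = 46.22

46.22%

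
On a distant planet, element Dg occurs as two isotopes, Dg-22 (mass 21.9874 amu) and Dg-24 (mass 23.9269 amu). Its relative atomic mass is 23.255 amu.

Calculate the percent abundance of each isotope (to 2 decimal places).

Let x be the fractional abundance of Dg-22; then Dg-24 has abundance 1 − x.
21.9874·x + 23.9269·(1 − x) = 23.255
(21.9874 − 23.9269)·x = 23.255 − 23.9269
x = -0.6719 / -1.9395 = 0.34643 → 34.64% Dg-22, 65.36% Dg-24.

Dg-22: 34.64%, Dg-24: 65.36%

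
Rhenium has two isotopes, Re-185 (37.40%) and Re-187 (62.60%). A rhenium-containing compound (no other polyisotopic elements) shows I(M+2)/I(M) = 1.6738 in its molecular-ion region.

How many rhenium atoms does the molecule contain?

With n Re atoms, P(M+2)/P(M) = C(n,1)·p^(n−1)q / p^n = n·q/p = n · 0.6260/0.3740.
n = 1.6738 × 0.3740/0.6260 = 1.00 ≈ 1

1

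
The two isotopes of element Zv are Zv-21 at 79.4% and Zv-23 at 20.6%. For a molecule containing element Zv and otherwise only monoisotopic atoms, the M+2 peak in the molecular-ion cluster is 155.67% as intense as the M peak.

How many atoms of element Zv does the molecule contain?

6

For n independent Zv atoms, I(M+2)/I(M) = n · (abundance Zv-23) / (abundance Zv-21) = n · 0.206/0.794.
n = 1.5567 × 0.794/0.206 = 6.00 ≈ 6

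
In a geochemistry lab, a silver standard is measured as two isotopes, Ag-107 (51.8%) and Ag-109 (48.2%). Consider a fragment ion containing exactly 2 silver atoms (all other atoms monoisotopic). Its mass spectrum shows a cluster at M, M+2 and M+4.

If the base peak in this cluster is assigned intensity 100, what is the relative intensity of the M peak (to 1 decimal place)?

53.7

(0.518 + 0.482)^2 gives M 0.2683, M+2 0.4994, M+4 0.2323; the largest is M+2.
P(M+2) = C(2,1) × 0.518^1 × 0.482^1 = 2 × 0.5180 × 0.4820 = 0.499352 (base)
P(M) = C(2,0) × 0.518^2 × 0.482^0 = 1 × 0.268324 × 1.0000 = 0.268324
Relative intensity = 0.268324 / 0.499352 × 100 = 53.7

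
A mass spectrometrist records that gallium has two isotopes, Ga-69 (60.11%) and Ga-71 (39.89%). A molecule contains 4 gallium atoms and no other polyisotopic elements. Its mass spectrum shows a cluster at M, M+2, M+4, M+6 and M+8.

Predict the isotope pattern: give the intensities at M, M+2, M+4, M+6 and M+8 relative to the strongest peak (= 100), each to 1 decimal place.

37.7 : 100.0 : 99.5 : 44.0 : 7.3

Expanding (0.6011 + 0.3989)^4:
P(M) = 0.6011^4 = 0.130553
P(M+2) = 4 × 0.6011^3 × 0.3989^1 = 0.346549
P(M+4) = 6 × 0.6011^2 × 0.3989^2 = 0.344963
P(M+6) = 4 × 0.6011^1 × 0.3989^3 = 0.152616
P(M+8) = 0.3989^4 = 0.025320
The M+2 peak is largest (0.346549); scaling to 100 gives 37.7 : 100.0 : 99.5 : 44.0 : 7.3.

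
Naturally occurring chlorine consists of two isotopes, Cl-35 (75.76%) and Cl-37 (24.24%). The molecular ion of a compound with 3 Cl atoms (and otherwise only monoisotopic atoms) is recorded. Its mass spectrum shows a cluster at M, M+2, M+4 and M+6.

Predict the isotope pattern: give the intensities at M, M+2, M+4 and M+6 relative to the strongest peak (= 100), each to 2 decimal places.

Expanding (0.7576 + 0.2424)^3:
P(M) = 0.7576^3 = 0.434830
P(M+2) = 3 × 0.7576^2 × 0.2424^1 = 0.417382
P(M+4) = 3 × 0.7576^1 × 0.2424^2 = 0.133545
P(M+6) = 0.2424^3 = 0.014243
The M peak is largest (0.434830); scaling to 100 gives 100.00 : 95.99 : 30.71 : 3.28.

100.00 : 95.99 : 30.71 : 3.28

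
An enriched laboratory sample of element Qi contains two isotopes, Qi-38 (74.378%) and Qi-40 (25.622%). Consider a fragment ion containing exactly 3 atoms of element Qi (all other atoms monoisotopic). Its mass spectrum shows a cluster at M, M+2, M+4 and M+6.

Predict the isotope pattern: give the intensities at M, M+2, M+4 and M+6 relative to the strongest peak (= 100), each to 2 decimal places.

96.76 : 100.00 : 34.45 : 3.96

Each Qi atom is independently Qi-38 (p = 0.74378) or Qi-40 (q = 0.25622); the cluster is the binomial expansion (p + q)^3.
P(M) = 0.74378^3 = 0.411466
P(M+2) = 3 × 0.74378^2 × 0.25622^1 = 0.425229
P(M+4) = 3 × 0.74378^1 × 0.25622^2 = 0.146485
P(M+6) = 0.25622^3 = 0.016821
The M+2 peak is largest (0.425229); scaling to 100 gives 96.76 : 100.00 : 34.45 : 3.96.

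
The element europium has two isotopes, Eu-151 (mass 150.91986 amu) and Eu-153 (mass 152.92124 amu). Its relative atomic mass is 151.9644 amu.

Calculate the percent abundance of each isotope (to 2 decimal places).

Eu-151: 47.81%, Eu-153: 52.19%

Let x be the fractional abundance of Eu-151; then Eu-153 has abundance 1 − x.
150.91986·x + 152.92124·(1 − x) = 151.9644
(150.91986 − 152.92124)·x = 151.9644 − 152.92124
x = -0.95684 / -2.00138 = 0.47809 → 47.81% Eu-151, 52.19% Eu-153.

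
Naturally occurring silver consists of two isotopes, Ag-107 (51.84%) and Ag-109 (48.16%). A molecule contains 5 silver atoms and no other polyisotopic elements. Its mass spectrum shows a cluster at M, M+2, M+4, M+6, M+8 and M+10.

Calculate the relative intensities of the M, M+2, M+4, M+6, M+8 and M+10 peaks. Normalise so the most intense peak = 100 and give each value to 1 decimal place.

The 5 Ag atoms are independent, so intensities follow the terms of (0.5184 + 0.4816)^5.
P(M) = 0.5184^5 = 0.037439
P(M+2) = 5 × 0.5184^4 × 0.4816^1 = 0.173907
P(M+4) = 10 × 0.5184^3 × 0.4816^2 = 0.323123
P(M+6) = 10 × 0.5184^2 × 0.4816^3 = 0.300185
P(M+8) = 5 × 0.5184^1 × 0.4816^4 = 0.139438
P(M+10) = 0.4816^5 = 0.025908
The M+4 peak is largest (0.323123); scaling to 100 gives 11.6 : 53.8 : 100.0 : 92.9 : 43.2 : 8.0.

11.6 : 53.8 : 100.0 : 92.9 : 43.2 : 8.0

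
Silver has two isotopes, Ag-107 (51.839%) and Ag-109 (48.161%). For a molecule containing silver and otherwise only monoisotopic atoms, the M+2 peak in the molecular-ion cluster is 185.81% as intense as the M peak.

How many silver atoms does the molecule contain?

With n Ag atoms, P(M+2)/P(M) = C(n,1)·p^(n−1)q / p^n = n·q/p = n · 0.48161/0.51839.
n = 1.8581 × 0.51839/0.48161 = 2.00 ≈ 2

2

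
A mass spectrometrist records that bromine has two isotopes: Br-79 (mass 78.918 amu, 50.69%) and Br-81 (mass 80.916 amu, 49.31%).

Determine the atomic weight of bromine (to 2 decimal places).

Average mass = Σ (abundance × isotope mass) = 0.5069 × 78.918 + 0.4931 × 80.916
= 40.0035 + 39.8997 = 79.9032 amu

79.90 amu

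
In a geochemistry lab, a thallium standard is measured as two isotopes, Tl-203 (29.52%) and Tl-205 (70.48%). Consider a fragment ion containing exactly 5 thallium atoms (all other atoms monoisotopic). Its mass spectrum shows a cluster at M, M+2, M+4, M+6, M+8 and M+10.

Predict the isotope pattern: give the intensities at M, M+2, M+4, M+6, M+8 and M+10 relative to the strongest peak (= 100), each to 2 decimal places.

The 5 Tl atoms are independent, so intensities follow the terms of (0.2952 + 0.7048)^5.
P(M) = 0.2952^5 = 0.002242
P(M+2) = 5 × 0.2952^4 × 0.7048^1 = 0.026761
P(M+4) = 10 × 0.2952^3 × 0.7048^2 = 0.127785
P(M+6) = 10 × 0.2952^2 × 0.7048^3 = 0.305092
P(M+8) = 5 × 0.2952^1 × 0.7048^4 = 0.364208
P(M+10) = 0.7048^5 = 0.173912
The M+8 peak is largest (0.364208); scaling to 100 gives 0.62 : 7.35 : 35.09 : 83.77 : 100.00 : 47.75.

0.62 : 7.35 : 35.09 : 83.77 : 100.00 : 47.75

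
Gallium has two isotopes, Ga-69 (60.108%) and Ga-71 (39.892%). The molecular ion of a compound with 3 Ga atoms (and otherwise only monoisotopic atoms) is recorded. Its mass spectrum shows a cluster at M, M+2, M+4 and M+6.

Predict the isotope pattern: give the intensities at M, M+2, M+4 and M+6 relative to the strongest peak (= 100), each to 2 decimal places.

Expanding (0.60108 + 0.39892)^3:
P(M) = 0.60108^3 = 0.217169
P(M+2) = 3 × 0.60108^2 × 0.39892^1 = 0.432386
P(M+4) = 3 × 0.60108^1 × 0.39892^2 = 0.286963
P(M+6) = 0.39892^3 = 0.063483
The M+2 peak is largest (0.432386); scaling to 100 gives 50.23 : 100.00 : 66.37 : 14.68.

50.23 : 100.00 : 66.37 : 14.68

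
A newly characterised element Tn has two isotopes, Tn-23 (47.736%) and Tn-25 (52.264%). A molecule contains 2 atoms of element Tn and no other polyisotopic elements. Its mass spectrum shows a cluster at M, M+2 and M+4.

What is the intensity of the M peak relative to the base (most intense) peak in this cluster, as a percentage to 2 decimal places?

(0.47736 + 0.52264)^2 gives M 0.2279, M+2 0.4990, M+4 0.2732; the largest is M+2.
P(M+2) = C(2,1) × 0.47736^1 × 0.52264^1 = 2 × 0.47736 × 0.52264 = 0.498975 (base)
P(M) = C(2,0) × 0.47736^2 × 0.52264^0 = 1 × 0.22787257 × 1.0000 = 0.227873
Relative intensity = 0.227873 / 0.498975 × 100 = 45.67

45.67%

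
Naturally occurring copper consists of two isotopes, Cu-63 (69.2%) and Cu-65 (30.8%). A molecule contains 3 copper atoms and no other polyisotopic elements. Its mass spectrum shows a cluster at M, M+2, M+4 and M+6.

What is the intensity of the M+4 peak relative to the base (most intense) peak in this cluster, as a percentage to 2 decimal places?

(0.692 + 0.308)^3 gives M 0.3314, M+2 0.4425, M+4 0.1969, M+6 0.0292; the largest is M+2.
P(M+2) = C(3,1) × 0.692^2 × 0.308^1 = 3 × 0.478864 × 0.3080 = 0.442470 (base)
P(M+4) = C(3,2) × 0.692^1 × 0.308^2 = 3 × 0.6920 × 0.094864 = 0.196938
Relative intensity = 0.196938 / 0.442470 × 100 = 44.51

44.51%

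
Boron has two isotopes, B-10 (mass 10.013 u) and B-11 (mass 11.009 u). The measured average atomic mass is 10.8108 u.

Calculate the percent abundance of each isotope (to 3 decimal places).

B-10: 19.900%, B-11: 80.100%

Let x be the fractional abundance of B-10; then B-11 has abundance 1 − x.
10.013·x + 11.009·(1 − x) = 10.8108
(10.013 − 11.009)·x = 10.8108 − 11.009
x = -0.1982 / -0.996 = 0.19900 → 19.900% B-10, 80.100% B-11.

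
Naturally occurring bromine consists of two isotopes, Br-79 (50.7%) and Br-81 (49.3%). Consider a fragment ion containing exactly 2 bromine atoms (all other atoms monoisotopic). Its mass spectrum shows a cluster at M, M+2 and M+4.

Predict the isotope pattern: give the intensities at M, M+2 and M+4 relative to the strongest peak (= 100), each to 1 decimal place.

51.4 : 100.0 : 48.6

Each Br atom is independently Br-79 (p = 0.507) or Br-81 (q = 0.493); the cluster is the binomial expansion (p + q)^2.
P(M) = 0.507^2 = 0.257049
P(M+2) = 2 × 0.507^1 × 0.493^1 = 0.499902
P(M+4) = 0.493^2 = 0.243049
The M+2 peak is largest (0.499902); scaling to 100 gives 51.4 : 100.0 : 48.6.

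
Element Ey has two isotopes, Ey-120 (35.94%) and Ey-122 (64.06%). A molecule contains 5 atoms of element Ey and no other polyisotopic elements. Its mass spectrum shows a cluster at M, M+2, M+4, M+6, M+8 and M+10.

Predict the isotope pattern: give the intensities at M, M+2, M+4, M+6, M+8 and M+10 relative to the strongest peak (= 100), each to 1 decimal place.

1.8 : 15.7 : 56.1 : 100.0 : 89.1 : 31.8

Each Ey atom is independently Ey-120 (p = 0.3594) or Ey-122 (q = 0.6406); the cluster is the binomial expansion (p + q)^5.
P(M) = 0.3594^5 = 0.005996
P(M+2) = 5 × 0.3594^4 × 0.6406^1 = 0.053440
P(M+4) = 10 × 0.3594^3 × 0.6406^2 = 0.190506
P(M+6) = 10 × 0.3594^2 × 0.6406^3 = 0.339560
P(M+8) = 5 × 0.3594^1 × 0.6406^4 = 0.302619
P(M+10) = 0.6406^5 = 0.107878
The M+6 peak is largest (0.339560); scaling to 100 gives 1.8 : 15.7 : 56.1 : 100.0 : 89.1 : 31.8.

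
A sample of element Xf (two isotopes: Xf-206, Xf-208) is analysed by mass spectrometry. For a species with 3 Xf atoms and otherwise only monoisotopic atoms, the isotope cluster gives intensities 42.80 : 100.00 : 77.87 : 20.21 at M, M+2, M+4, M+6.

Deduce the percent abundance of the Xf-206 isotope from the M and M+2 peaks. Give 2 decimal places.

56.22%

Let p = fractional abundance of Xf-206. I(M+2)/I(M) = [C(3,1)·p^2·(1−p)] / p^3 = 3·(1−p)/p = 100.00/42.80 = 2.3364
(1−p)/p = 2.3364/3 = 0.7788  ⇒  p = 1/(1 + 0.7788) = 0.5622
Xf-206: 56.22%, Xf-208: 43.78%.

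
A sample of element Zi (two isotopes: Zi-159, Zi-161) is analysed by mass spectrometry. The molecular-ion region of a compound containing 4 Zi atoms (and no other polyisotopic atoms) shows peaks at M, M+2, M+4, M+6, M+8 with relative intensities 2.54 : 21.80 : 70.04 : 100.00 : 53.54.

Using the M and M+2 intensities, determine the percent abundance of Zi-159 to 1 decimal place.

31.8%

Write p for the Zi-159 fraction. I(M+2)/I(M) = [C(4,1)·p^3·(1−p)] / p^4 = 4·(1−p)/p = 21.80/2.54 = 8.5827
(1−p)/p = 8.5827/4 = 2.1457  ⇒  p = 1/(1 + 2.1457) = 0.3179
Zi-159: 31.8%, Zi-161: 68.2%.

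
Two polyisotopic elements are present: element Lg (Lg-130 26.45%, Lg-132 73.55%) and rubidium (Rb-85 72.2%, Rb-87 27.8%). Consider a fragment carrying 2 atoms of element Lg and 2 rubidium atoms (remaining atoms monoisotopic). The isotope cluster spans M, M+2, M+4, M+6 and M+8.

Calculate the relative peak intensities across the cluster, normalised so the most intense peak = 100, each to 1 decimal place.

8.2 : 52.1 : 100.0 : 55.7 : 9.4

Element Lg pattern (n=2): 0.06996025 : 0.3890795 : 0.54096025
Rubidium pattern (n=2): 0.521284 : 0.401432 : 0.077284
Convolve the two distributions (both contribute in 2-u steps):
  M: 0.06996025×0.521284 = 0.036469
  M+2: 0.06996025×0.401432 + 0.3890795×0.521284 = 0.230905
  M+4: 0.06996025×0.077284 + 0.3890795×0.401432 + 0.54096025×0.521284 = 0.443590
  M+6: 0.3890795×0.077284 + 0.54096025×0.401432 = 0.247228
  M+8: 0.54096025×0.077284 = 0.041808
Scale to base peak (0.443590) = 100: 8.2 : 52.1 : 100.0 : 55.7 : 9.4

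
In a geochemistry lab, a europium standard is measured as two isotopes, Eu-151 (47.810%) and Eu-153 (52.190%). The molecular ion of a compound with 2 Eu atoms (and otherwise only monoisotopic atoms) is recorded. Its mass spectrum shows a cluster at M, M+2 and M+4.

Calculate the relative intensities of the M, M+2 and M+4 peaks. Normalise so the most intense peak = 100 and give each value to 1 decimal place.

45.8 : 100.0 : 54.6

The 2 Eu atoms are independent, so intensities follow the terms of (0.47810 + 0.52190)^2.
P(M) = 0.47810^2 = 0.228580
P(M+2) = 2 × 0.47810^1 × 0.52190^1 = 0.499041
P(M+4) = 0.52190^2 = 0.272380
The M+2 peak is largest (0.499041); scaling to 100 gives 45.8 : 100.0 : 54.6.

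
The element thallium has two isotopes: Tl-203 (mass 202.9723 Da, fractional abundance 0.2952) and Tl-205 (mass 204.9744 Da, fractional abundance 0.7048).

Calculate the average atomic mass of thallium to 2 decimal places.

204.38 Da

The abundance-weighted mean is 0.2952 × 202.9723 + 0.7048 × 204.9744
= 59.91742 + 144.46596 = 204.38338 Da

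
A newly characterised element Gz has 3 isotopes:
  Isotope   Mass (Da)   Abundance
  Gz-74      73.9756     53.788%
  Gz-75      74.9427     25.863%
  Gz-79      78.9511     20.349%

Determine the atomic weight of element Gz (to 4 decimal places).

75.2382 Da

Average mass = Σ (abundance × isotope mass) = 0.53788 × 73.9756 + 0.25863 × 74.9427 + 0.20349 × 78.9511
= 39.79000 + 19.38243 + 16.06576 = 75.23819 Da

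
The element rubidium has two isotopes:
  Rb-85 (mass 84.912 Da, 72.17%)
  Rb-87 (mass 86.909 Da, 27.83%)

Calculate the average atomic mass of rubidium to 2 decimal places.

Weight each isotope mass by its fractional abundance: 0.7217 × 84.912 + 0.2783 × 86.909
= 61.2810 + 24.1868 = 85.4678 Da

85.47 Da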